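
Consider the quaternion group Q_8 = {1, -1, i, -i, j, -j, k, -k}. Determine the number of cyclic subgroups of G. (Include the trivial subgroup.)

A cyclic subgroup of order d is generated by each of its φ(d) elements of order d, so the cyclic subgroups of order d number (#elements of order d)/φ(d).
Cyclic subgroups by order — order 1: 1; order 2: 1; order 4: 3.
Total: 5.

5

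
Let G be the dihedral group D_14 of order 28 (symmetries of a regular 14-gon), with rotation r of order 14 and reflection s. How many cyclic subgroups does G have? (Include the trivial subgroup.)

18

A cyclic subgroup of order d is generated by each of its φ(d) elements of order d, so the cyclic subgroups of order d number (#elements of order d)/φ(d).
Cyclic subgroups by order — order 1: 1; order 2: 15; order 7: 1; order 14: 1.
Total: 18.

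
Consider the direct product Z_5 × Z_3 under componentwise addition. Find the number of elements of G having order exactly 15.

8

An element (a,b) has order lcm(ord(a), ord(b)); count pairs with lcm equal to 15.
Enumerating gives 8 such elements.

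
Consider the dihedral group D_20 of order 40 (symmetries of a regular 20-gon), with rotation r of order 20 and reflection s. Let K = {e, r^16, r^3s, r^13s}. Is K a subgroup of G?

r^16 ∈ K but its inverse r^4 ∉ K, so K is not a subgroup.

No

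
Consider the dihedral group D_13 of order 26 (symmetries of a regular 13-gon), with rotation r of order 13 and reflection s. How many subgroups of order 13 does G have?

1

|G| = 26 and 13 | 26, so subgroups of order 13 are possible by Lagrange.
The subgroups of order 13 are: {e, r, r^2, r^3, r^4, r^5, r^6, r^7, r^8, r^9, r^10, r^11, r^12}.
So G has 1 subgroup of order 13.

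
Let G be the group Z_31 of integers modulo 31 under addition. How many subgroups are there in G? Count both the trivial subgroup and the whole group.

2

A cyclic group of order 31 has exactly one subgroup for each divisor of 31.
Divisors of 31: 1, 31.
So Z_31 has 2 subgroups.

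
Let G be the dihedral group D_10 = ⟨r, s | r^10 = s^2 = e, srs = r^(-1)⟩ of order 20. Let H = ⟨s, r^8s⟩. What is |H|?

|⟨s⟩| = 2 and |⟨r^8s⟩| = 2, so |H| is a multiple of lcm(2, 2) = 2 and divides |G| = 20.
Closing under the operation: H = {e, r^2, r^4, r^6, r^8, s, r^2s, r^4s, r^6s, r^8s}, so |H| = 10.

10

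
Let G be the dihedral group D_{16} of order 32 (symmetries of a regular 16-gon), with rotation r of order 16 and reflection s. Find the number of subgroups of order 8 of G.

5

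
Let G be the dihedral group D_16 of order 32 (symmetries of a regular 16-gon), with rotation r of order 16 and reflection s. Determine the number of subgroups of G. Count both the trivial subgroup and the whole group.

36

|G| = 32, so by Lagrange every subgroup order divides 32. Divisors: 1, 2, 4, 8, 16, 32.
Subgroups by order — order 1: 1; order 2: 17; order 4: 9; order 8: 5; order 16: 3; order 32: 1.
Total: 1 + 17 + 9 + 5 + 3 + 1 = 36.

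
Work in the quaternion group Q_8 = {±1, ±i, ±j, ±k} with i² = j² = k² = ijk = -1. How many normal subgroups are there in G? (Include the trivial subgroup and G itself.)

G has 6 subgroups. Checking conjugation-invariance by order — order 1: 1/1 normal; order 2: 1/1 normal; order 4: 3/3 normal; order 8: 1/1 normal.
Total normal subgroups: 6.

6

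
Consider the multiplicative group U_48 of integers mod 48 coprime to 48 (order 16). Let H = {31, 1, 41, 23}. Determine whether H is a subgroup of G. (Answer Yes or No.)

|H| = 4 divides |G| = 16, consistent with Lagrange.
H contains the identity, every element's inverse is in H, and H is closed under ·: it is a subgroup.

Yes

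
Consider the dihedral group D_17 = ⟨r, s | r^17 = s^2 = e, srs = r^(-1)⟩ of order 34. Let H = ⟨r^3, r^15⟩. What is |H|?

|⟨r^3⟩| = 17 and |⟨r^15⟩| = 17, so |H| is a multiple of lcm(17, 17) = 17 and divides |G| = 34.
Closing under the operation: H = {e, r, r^2, r^3, r^4, r^5, r^6, r^7, r^8, r^9, r^10, r^11, r^12, r^13, r^14, r^15, r^16}, so |H| = 17.

17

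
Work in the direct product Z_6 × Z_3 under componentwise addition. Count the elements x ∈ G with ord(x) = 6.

An element (a,b) has order lcm(ord(a), ord(b)); count pairs with lcm equal to 6.
Enumerating gives 8 such elements.

8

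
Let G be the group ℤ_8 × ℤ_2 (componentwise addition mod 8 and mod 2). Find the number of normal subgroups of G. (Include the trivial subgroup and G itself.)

11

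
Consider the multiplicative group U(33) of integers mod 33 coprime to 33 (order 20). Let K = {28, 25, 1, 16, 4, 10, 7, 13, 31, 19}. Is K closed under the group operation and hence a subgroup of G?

|K| = 10 divides |G| = 20, consistent with Lagrange.
K contains the identity, every element's inverse is in K, and K is closed under ·: it is a subgroup.
In fact K = ⟨7⟩.

Yes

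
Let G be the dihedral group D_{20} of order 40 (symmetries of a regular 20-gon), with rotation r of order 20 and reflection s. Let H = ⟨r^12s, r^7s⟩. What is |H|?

|⟨r^12s⟩| = 2 and |⟨r^7s⟩| = 2, so |H| is a multiple of lcm(2, 2) = 2 and divides |G| = 40.
Closing under the operation: H = {e, r^5, r^10, r^15, r^2s, r^7s, r^12s, r^17s}, so |H| = 8.

8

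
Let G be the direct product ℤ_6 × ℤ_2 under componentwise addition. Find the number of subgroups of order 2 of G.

|G| = 12 and 2 | 12, so subgroups of order 2 are possible by Lagrange.
The subgroups of order 2 are: {(0,0), (0,1)}; {(0,0), (3,0)}; {(0,0), (3,1)}.
So G has 3 subgroups of order 2.

3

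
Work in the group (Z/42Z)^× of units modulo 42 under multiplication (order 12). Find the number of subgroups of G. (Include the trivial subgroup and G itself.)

10

|G| = 12, so by Lagrange every subgroup order divides 12. Divisors: 1, 2, 3, 4, 6, 12.
Subgroups by order — order 1: 1; order 2: 3; order 3: 1; order 4: 1; order 6: 3; order 12: 1.
Total: 1 + 3 + 1 + 1 + 3 + 1 = 10.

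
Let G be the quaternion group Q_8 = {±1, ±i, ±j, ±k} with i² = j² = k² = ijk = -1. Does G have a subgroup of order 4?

4 | 8. A subgroup of order 4 is {1, -1, i, -i}.

Yes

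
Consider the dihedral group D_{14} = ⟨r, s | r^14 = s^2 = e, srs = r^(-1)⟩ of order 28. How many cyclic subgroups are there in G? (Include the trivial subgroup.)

18

Each element a generates a cyclic subgroup ⟨a⟩; distinct elements may generate the same one (a cyclic group of order d has φ(d) generators).
Cyclic subgroups by order — order 1: 1; order 2: 15; order 7: 1; order 14: 1.
Total: 18.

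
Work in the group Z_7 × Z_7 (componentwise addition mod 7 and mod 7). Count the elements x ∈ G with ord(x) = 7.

An element (a,b) has order lcm(ord(a), ord(b)); count pairs with lcm equal to 7.
Enumerating gives 48 such elements.

48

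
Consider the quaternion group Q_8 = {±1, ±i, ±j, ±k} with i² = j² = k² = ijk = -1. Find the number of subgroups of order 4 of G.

|G| = 8 and 4 | 8, so subgroups of order 4 are possible by Lagrange.
The subgroups of order 4 are: {1, -1, i, -i}; {1, -1, j, -j}; {1, -1, k, -k}.
So G has 3 subgroups of order 4.

3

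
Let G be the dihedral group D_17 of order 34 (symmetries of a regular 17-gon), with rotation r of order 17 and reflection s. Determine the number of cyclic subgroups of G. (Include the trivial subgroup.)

19

Each element a generates a cyclic subgroup ⟨a⟩; distinct elements may generate the same one (a cyclic group of order d has φ(d) generators).
Cyclic subgroups by order — order 1: 1; order 2: 17; order 17: 1.
Total: 19.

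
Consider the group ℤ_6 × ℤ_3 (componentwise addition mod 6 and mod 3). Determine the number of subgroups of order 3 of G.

|G| = 18 and 3 | 18, so subgroups of order 3 are possible by Lagrange.
The subgroups of order 3 are: {(0,0), (0,1), (0,2)}; {(0,0), (2,0), (4,0)}; {(0,0), (2,1), (4,2)}; {(0,0), (2,2), (4,1)}.
So G has 4 subgroups of order 3.

4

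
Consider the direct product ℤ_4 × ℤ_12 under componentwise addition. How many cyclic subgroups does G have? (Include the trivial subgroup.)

20

Each element a generates a cyclic subgroup ⟨a⟩; distinct elements may generate the same one (a cyclic group of order d has φ(d) generators).
Cyclic subgroups by order — order 1: 1; order 2: 3; order 3: 1; order 4: 6; order 6: 3; order 12: 6.
Total: 20.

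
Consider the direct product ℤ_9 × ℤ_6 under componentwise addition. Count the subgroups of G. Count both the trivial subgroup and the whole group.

20

|G| = 54, so by Lagrange every subgroup order divides 54. Divisors: 1, 2, 3, 6, 9, 18, 27, 54.
Subgroups by order — order 1: 1; order 2: 1; order 3: 4; order 6: 4; order 9: 4; order 18: 4; order 27: 1; order 54: 1.
Total: 1 + 1 + 4 + 4 + 4 + 4 + 1 + 1 = 20.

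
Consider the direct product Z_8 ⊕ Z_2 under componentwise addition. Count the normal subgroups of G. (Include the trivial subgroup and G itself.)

11

G is abelian, so every subgroup is normal.
G has 11 subgroups in total, hence 11 normal subgroups.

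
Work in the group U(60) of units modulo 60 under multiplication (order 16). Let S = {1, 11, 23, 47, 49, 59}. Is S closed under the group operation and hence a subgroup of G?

No

|S| = 6 does not divide |G| = 16, so by Lagrange S is not a subgroup.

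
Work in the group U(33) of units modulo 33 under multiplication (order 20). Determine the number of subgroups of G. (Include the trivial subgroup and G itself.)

10

|G| = 20, so by Lagrange every subgroup order divides 20. Divisors: 1, 2, 4, 5, 10, 20.
Subgroups by order — order 1: 1; order 2: 3; order 4: 1; order 5: 1; order 10: 3; order 20: 1.
Total: 1 + 3 + 1 + 1 + 3 + 1 = 10.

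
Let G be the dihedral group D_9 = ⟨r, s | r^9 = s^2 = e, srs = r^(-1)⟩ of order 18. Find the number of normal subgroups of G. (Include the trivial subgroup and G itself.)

4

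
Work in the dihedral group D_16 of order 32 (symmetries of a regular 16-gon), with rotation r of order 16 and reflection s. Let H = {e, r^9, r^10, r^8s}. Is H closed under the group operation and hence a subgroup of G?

No

r^9 ∈ H but its inverse r^7 ∉ H, so H is not a subgroup.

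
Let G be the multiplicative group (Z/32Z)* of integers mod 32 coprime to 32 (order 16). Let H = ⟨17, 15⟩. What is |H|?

|⟨17⟩| = 2 and |⟨15⟩| = 2, so |H| is a multiple of lcm(2, 2) = 2 and divides |G| = 16.
Closing under the operation: H = {1, 15, 17, 31}, so |H| = 4.

4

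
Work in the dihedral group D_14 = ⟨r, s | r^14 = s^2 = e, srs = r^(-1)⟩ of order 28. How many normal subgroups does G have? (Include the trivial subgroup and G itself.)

G has 28 subgroups. Checking conjugation-invariance by order — order 1: 1/1 normal; order 2: 1/15 normal; order 4: 0/7 normal; order 7: 1/1 normal; order 14: 3/3 normal; order 28: 1/1 normal.
Total normal subgroups: 7.

7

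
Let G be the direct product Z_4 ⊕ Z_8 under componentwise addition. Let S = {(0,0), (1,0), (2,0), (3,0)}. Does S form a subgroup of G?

Yes

|S| = 4 divides |G| = 32, consistent with Lagrange.
S contains the identity, every element's inverse is in S, and S is closed under +: it is a subgroup.
In fact S = ⟨(1,0)⟩.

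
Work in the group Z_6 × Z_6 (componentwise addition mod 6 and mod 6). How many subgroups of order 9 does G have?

|G| = 36 and 9 | 36, so subgroups of order 9 are possible by Lagrange.
The subgroups of order 9 are: {(0,0), (0,2), (0,4), (2,0), (2,2), (2,4), (4,0), (4,2), (4,4)}.
So G has 1 subgroup of order 9.

1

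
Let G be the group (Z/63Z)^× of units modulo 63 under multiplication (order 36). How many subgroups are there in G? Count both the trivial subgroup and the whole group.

30

|G| = 36, so by Lagrange every subgroup order divides 36. Divisors: 1, 2, 3, 4, 6, 9, 12, 18, 36.
Subgroups by order — order 1: 1; order 2: 3; order 3: 4; order 4: 1; order 6: 12; order 9: 1; order 12: 4; order 18: 3; order 36: 1.
Total: 1 + 3 + 4 + 1 + 12 + 1 + 4 + 3 + 1 = 30.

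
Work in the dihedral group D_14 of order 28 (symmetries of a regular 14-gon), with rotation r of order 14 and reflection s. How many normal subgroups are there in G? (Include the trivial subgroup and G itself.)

G has 28 subgroups. Checking conjugation-invariance by order — order 1: 1/1 normal; order 2: 1/15 normal; order 4: 0/7 normal; order 7: 1/1 normal; order 14: 3/3 normal; order 28: 1/1 normal.
Total normal subgroups: 7.

7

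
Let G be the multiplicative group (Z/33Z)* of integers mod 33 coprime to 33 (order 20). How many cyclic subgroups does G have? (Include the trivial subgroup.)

Group the elements of G by the cyclic subgroup they generate; each cyclic subgroup of order d accounts for φ(d) elements.
Cyclic subgroups by order — order 1: 1; order 2: 3; order 5: 1; order 10: 3.
Total: 8.

8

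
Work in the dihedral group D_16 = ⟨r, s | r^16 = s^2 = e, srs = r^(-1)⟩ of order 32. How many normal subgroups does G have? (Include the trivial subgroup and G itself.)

G has 36 subgroups. Checking conjugation-invariance by order — order 1: 1/1 normal; order 2: 1/17 normal; order 4: 1/9 normal; order 8: 1/5 normal; order 16: 3/3 normal; order 32: 1/1 normal.
Total normal subgroups: 8.

8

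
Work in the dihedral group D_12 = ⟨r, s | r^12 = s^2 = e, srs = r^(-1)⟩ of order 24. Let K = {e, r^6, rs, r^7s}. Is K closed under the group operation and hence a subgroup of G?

|K| = 4 divides |G| = 24, consistent with Lagrange.
K contains the identity, every element's inverse is in K, and K is closed under ·: it is a subgroup.

Yes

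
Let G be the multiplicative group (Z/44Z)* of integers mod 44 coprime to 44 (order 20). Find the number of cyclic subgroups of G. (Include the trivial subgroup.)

8

Each element a generates a cyclic subgroup ⟨a⟩; distinct elements may generate the same one (a cyclic group of order d has φ(d) generators).
Cyclic subgroups by order — order 1: 1; order 2: 3; order 5: 1; order 10: 3.
Total: 8.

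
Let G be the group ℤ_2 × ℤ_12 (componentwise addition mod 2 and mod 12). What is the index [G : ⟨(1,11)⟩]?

|⟨(1,11)⟩| = 12 and |G| = 24.
By Lagrange, [G : H] = |G|/|H| = 24/12 = 2.

2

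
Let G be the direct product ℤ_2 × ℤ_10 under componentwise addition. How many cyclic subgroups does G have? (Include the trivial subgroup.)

8

A cyclic subgroup of order d is generated by each of its φ(d) elements of order d, so the cyclic subgroups of order d number (#elements of order d)/φ(d).
Cyclic subgroups by order — order 1: 1; order 2: 3; order 5: 1; order 10: 3.
Total: 8.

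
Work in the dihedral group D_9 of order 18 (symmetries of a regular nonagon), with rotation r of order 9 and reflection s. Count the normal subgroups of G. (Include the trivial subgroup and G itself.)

G has 16 subgroups. Checking conjugation-invariance by order — order 1: 1/1 normal; order 2: 0/9 normal; order 3: 1/1 normal; order 6: 0/3 normal; order 9: 1/1 normal; order 18: 1/1 normal.
Total normal subgroups: 4.

4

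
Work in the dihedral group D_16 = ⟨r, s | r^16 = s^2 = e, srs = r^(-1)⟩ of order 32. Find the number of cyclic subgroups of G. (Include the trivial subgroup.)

A cyclic subgroup of order d is generated by each of its φ(d) elements of order d, so the cyclic subgroups of order d number (#elements of order d)/φ(d).
Cyclic subgroups by order — order 1: 1; order 2: 17; order 4: 1; order 8: 1; order 16: 1.
Total: 21.

21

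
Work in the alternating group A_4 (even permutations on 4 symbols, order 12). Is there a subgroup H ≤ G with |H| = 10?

10 does not divide |G| = 12, so by Lagrange no subgroup of order 10 exists.

No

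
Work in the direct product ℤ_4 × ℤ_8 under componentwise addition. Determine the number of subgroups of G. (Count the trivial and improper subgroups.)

|G| = 32, so by Lagrange every subgroup order divides 32. Divisors: 1, 2, 4, 8, 16, 32.
Subgroups by order — order 1: 1; order 2: 3; order 4: 7; order 8: 7; order 16: 3; order 32: 1.
Total: 1 + 3 + 7 + 7 + 3 + 1 = 22.

22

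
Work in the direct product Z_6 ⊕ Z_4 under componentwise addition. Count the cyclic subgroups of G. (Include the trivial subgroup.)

Group the elements of G by the cyclic subgroup they generate; each cyclic subgroup of order d accounts for φ(d) elements.
Cyclic subgroups by order — order 1: 1; order 2: 3; order 3: 1; order 4: 2; order 6: 3; order 12: 2.
Total: 12.

12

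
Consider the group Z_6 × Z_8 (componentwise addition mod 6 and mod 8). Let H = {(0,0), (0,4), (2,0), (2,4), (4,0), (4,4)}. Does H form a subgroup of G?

Yes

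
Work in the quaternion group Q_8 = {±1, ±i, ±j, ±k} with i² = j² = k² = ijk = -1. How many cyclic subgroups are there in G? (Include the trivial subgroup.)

5

Each element a generates a cyclic subgroup ⟨a⟩; distinct elements may generate the same one (a cyclic group of order d has φ(d) generators).
Cyclic subgroups by order — order 1: 1; order 2: 1; order 4: 3.
Total: 5.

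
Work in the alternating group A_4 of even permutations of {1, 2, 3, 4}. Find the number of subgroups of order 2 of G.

|G| = 12 and 2 | 12, so subgroups of order 2 are possible by Lagrange.
The subgroups of order 2 are: {e, (1 2)(3 4)}; {e, (1 3)(2 4)}; {e, (1 4)(2 3)}.
So G has 3 subgroups of order 2.

3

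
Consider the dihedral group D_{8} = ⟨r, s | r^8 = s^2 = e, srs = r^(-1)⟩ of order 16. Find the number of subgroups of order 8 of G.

3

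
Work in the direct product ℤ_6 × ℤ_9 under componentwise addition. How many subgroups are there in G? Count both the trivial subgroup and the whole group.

|G| = 54, so by Lagrange every subgroup order divides 54. Divisors: 1, 2, 3, 6, 9, 18, 27, 54.
Subgroups by order — order 1: 1; order 2: 1; order 3: 4; order 6: 4; order 9: 4; order 18: 4; order 27: 1; order 54: 1.
Total: 1 + 1 + 4 + 4 + 4 + 4 + 1 + 1 = 20.

20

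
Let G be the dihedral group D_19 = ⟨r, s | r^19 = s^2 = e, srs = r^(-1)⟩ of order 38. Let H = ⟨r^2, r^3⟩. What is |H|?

19

|⟨r^2⟩| = 19 and |⟨r^3⟩| = 19, so |H| is a multiple of lcm(19, 19) = 19 and divides |G| = 38.
Closing under the operation: H = {e, r, r^2, r^3, r^4, r^5, r^6, r^7, r^8, r^9, r^10, r^11, r^12, r^13, r^14, r^15, r^16, r^17, r^18}, so |H| = 19.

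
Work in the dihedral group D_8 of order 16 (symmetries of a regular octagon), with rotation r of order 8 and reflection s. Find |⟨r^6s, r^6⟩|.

8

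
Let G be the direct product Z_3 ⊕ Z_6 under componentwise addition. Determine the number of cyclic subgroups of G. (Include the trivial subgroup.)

A cyclic subgroup of order d is generated by each of its φ(d) elements of order d, so the cyclic subgroups of order d number (#elements of order d)/φ(d).
Cyclic subgroups by order — order 1: 1; order 2: 1; order 3: 4; order 6: 4.
Total: 10.

10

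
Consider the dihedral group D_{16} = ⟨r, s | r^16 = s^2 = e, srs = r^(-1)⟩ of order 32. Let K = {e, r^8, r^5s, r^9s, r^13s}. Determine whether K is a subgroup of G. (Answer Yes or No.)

|K| = 5 does not divide |G| = 32, so by Lagrange K is not a subgroup.

No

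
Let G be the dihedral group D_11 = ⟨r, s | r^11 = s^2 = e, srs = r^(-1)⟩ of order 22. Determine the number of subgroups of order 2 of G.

|G| = 22 and 2 | 22, so subgroups of order 2 are possible by Lagrange.
The subgroups of order 2 are: {e, r^10s}; {e, r^2s}; {e, r^3s}; {e, r^4s}; … (11 in all).
So G has 11 subgroups of order 2.

11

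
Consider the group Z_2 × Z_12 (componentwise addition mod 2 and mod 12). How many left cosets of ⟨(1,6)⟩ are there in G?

12

|⟨(1,6)⟩| = 2 and |G| = 24.
By Lagrange, [G : H] = |G|/|H| = 24/2 = 12.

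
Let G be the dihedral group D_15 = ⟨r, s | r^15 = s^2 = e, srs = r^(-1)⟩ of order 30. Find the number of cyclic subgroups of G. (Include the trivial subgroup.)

19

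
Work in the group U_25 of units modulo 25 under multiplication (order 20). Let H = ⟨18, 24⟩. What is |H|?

|⟨18⟩| = 4 and |⟨24⟩| = 2, so |H| is a multiple of lcm(4, 2) = 4 and divides |G| = 20.
Closing under the operation: H = {1, 7, 18, 24}, so |H| = 4.

4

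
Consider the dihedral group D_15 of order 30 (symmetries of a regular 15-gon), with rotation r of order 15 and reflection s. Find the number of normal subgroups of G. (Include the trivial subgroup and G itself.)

5

G has 28 subgroups. Checking conjugation-invariance by order — order 1: 1/1 normal; order 2: 0/15 normal; order 3: 1/1 normal; order 5: 1/1 normal; order 6: 0/5 normal; order 10: 0/3 normal; order 15: 1/1 normal; order 30: 1/1 normal.
Total normal subgroups: 5.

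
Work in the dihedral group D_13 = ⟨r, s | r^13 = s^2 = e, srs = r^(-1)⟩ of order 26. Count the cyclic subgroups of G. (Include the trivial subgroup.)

15

Each element a generates a cyclic subgroup ⟨a⟩; distinct elements may generate the same one (a cyclic group of order d has φ(d) generators).
Cyclic subgroups by order — order 1: 1; order 2: 13; order 13: 1.
Total: 15.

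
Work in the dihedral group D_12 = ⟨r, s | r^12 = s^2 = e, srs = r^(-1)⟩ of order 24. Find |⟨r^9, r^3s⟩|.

|⟨r^9⟩| = 4 and |⟨r^3s⟩| = 2, so |H| is a multiple of lcm(4, 2) = 4 and divides |G| = 24.
Closing under the operation: H = {e, r^3, r^6, r^9, s, r^3s, r^6s, r^9s}, so |H| = 8.

8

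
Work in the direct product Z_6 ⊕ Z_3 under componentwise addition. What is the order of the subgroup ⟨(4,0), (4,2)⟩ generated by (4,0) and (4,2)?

9

|⟨(4,0)⟩| = 3 and |⟨(4,2)⟩| = 3, so |H| is a multiple of lcm(3, 3) = 3 and divides |G| = 18.
Closing under the operation: H = {(0,0), (0,1), (0,2), (2,0), (2,1), (2,2), (4,0), (4,1), (4,2)}, so |H| = 9.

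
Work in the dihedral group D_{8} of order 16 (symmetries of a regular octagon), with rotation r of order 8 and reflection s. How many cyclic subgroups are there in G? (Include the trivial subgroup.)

12

Each element a generates a cyclic subgroup ⟨a⟩; distinct elements may generate the same one (a cyclic group of order d has φ(d) generators).
Cyclic subgroups by order — order 1: 1; order 2: 9; order 4: 1; order 8: 1.
Total: 12.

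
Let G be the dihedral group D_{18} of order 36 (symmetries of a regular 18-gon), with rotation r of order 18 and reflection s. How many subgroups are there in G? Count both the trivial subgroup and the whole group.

45

|G| = 36, so by Lagrange every subgroup order divides 36. Divisors: 1, 2, 3, 4, 6, 9, 12, 18, 36.
Subgroups by order — order 1: 1; order 2: 19; order 3: 1; order 4: 9; order 6: 7; order 9: 1; order 12: 3; order 18: 3; order 36: 1.
Total: 1 + 19 + 1 + 9 + 7 + 1 + 3 + 3 + 1 = 45.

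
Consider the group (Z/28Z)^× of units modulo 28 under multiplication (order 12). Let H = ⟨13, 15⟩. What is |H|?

|⟨13⟩| = 2 and |⟨15⟩| = 2, so |H| is a multiple of lcm(2, 2) = 2 and divides |G| = 12.
Closing under the operation: H = {1, 13, 15, 27}, so |H| = 4.

4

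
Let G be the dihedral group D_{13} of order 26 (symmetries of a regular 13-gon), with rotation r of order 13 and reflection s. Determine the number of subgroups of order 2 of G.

|G| = 26 and 2 | 26, so subgroups of order 2 are possible by Lagrange.
The subgroups of order 2 are: {e, r^10s}; {e, r^11s}; {e, r^12s}; {e, r^2s}; … (13 in all).
So G has 13 subgroups of order 2.

13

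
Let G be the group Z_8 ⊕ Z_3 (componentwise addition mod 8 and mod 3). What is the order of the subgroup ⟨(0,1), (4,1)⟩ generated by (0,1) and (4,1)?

|⟨(0,1)⟩| = 3 and |⟨(4,1)⟩| = 6, so |H| is a multiple of lcm(3, 6) = 6 and divides |G| = 24.
Closing under the operation: H = {(0,0), (0,1), (0,2), (4,0), (4,1), (4,2)}, so |H| = 6.

6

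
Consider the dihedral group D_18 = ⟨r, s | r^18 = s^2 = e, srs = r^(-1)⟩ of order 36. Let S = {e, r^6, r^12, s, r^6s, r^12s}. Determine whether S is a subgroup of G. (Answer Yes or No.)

Yes

|S| = 6 divides |G| = 36, consistent with Lagrange.
S contains the identity, every element's inverse is in S, and S is closed under ·: it is a subgroup.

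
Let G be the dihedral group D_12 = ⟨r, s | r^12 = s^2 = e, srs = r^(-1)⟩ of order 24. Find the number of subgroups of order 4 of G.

7

|G| = 24 and 4 | 24, so subgroups of order 4 are possible by Lagrange.
The subgroups of order 4 are: {e, r^6, r^4s, r^10s}; {e, r^6, r^5s, r^11s}; {e, r^6, r^2s, r^8s}; {e, r^3, r^6, r^9}; … (7 in all).
So G has 7 subgroups of order 4.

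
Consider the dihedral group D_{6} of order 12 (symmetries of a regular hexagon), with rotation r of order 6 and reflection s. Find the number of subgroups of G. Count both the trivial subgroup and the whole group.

|G| = 12, so by Lagrange every subgroup order divides 12. Divisors: 1, 2, 3, 4, 6, 12.
Subgroups by order — order 1: 1; order 2: 7; order 3: 1; order 4: 3; order 6: 3; order 12: 1.
Total: 1 + 7 + 1 + 3 + 3 + 1 = 16.

16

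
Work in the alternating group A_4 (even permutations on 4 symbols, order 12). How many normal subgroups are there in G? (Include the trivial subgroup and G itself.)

3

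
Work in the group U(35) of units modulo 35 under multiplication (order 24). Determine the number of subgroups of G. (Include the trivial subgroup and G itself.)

16

|G| = 24, so by Lagrange every subgroup order divides 24. Divisors: 1, 2, 3, 4, 6, 8, 12, 24.
Subgroups by order — order 1: 1; order 2: 3; order 3: 1; order 4: 3; order 6: 3; order 8: 1; order 12: 3; order 24: 1.
Total: 1 + 3 + 1 + 3 + 3 + 1 + 3 + 1 = 16.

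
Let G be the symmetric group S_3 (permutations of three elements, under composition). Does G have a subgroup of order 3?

Yes

3 | 6. A subgroup of order 3 is {e, (1 2 3), (1 3 2)}.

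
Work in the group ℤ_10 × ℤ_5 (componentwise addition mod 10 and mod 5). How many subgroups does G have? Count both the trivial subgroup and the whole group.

16

|G| = 50, so by Lagrange every subgroup order divides 50. Divisors: 1, 2, 5, 10, 25, 50.
Subgroups by order — order 1: 1; order 2: 1; order 5: 6; order 10: 6; order 25: 1; order 50: 1.
Total: 1 + 1 + 6 + 6 + 1 + 1 = 16.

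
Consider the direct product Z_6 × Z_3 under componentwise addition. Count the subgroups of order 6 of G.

|G| = 18 and 6 | 18, so subgroups of order 6 are possible by Lagrange.
The subgroups of order 6 are: {(0,0), (0,1), (0,2), (3,0), (3,1), (3,2)}; {(0,0), (1,0), (2,0), (3,0), (4,0), (5,0)}; {(0,0), (1,1), (2,2), (3,0), (4,1), (5,2)}; {(0,0), (1,2), (2,1), (3,0), (4,2), (5,1)}.
So G has 4 subgroups of order 6.

4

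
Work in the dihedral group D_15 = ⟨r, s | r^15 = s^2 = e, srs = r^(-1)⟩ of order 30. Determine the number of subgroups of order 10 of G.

3

|G| = 30 and 10 | 30, so subgroups of order 10 are possible by Lagrange.
The subgroups of order 10 are: {e, r^3, r^6, r^9, r^12, rs, r^4s, r^7s, r^10s, r^13s}; {e, r^3, r^6, r^9, r^12, r^2s, r^5s, r^8s, r^11s, r^14s}; {e, r^3, r^6, r^9, r^12, s, r^3s, r^6s, r^9s, r^12s}.
So G has 3 subgroups of order 10.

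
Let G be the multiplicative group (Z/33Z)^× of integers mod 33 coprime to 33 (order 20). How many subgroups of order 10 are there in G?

|G| = 20 and 10 | 20, so subgroups of order 10 are possible by Lagrange.
The subgroups of order 10 are: {1, 4, 7, 10, 13, 16, 19, 25, 28, 31}; {1, 4, 5, 14, 16, 20, 23, 25, 26, 31}; {1, 2, 4, 8, 16, 17, 25, 29, 31, 32}.
So G has 3 subgroups of order 10.

3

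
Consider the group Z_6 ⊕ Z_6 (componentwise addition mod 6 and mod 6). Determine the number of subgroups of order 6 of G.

|G| = 36 and 6 | 36, so subgroups of order 6 are possible by Lagrange.
The subgroups of order 6 are: {(0,0), (0,1), (0,2), (0,3), (0,4), (0,5)}; {(0,0), (0,2), (0,4), (3,0), (3,2), (3,4)}; {(0,0), (0,2), (0,4), (3,1), (3,3), (3,5)}; {(0,0), (0,3), (2,0), (2,3), (4,0), (4,3)}; … (12 in all).
So G has 12 subgroups of order 6.

12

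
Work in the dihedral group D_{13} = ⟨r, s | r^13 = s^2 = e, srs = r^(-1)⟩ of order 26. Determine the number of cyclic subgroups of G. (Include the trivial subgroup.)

15

A cyclic subgroup of order d is generated by each of its φ(d) elements of order d, so the cyclic subgroups of order d number (#elements of order d)/φ(d).
Cyclic subgroups by order — order 1: 1; order 2: 13; order 13: 1.
Total: 15.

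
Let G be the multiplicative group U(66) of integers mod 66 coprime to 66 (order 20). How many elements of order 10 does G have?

Enumerating element orders in G gives 12 elements of order 10.

12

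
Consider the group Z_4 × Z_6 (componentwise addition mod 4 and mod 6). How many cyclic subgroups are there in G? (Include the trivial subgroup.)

12

A cyclic subgroup of order d is generated by each of its φ(d) elements of order d, so the cyclic subgroups of order d number (#elements of order d)/φ(d).
Cyclic subgroups by order — order 1: 1; order 2: 3; order 3: 1; order 4: 2; order 6: 3; order 12: 2.
Total: 12.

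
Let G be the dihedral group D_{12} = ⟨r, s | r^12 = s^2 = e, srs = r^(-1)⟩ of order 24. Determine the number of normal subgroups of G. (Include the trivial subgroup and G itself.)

G has 34 subgroups. Checking conjugation-invariance by order — order 1: 1/1 normal; order 2: 1/13 normal; order 3: 1/1 normal; order 4: 1/7 normal; order 6: 1/5 normal; order 8: 0/3 normal; order 12: 3/3 normal; order 24: 1/1 normal.
Total normal subgroups: 9.

9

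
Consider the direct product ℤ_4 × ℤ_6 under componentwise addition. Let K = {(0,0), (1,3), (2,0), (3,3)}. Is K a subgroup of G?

|K| = 4 divides |G| = 24, consistent with Lagrange.
K contains the identity, every element's inverse is in K, and K is closed under +: it is a subgroup.
In fact K = ⟨(3,3)⟩.

Yes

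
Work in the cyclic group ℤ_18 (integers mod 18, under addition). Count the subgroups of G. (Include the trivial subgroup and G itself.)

6

Subgroups of the cyclic group ℤ_18 correspond bijectively to divisors of 18.
Divisors of 18: 1, 2, 3, 6, 9, 18.
So ℤ_18 has 6 subgroups.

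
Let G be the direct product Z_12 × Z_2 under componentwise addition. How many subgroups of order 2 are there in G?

|G| = 24 and 2 | 24, so subgroups of order 2 are possible by Lagrange.
The subgroups of order 2 are: {(0,0), (0,1)}; {(0,0), (6,0)}; {(0,0), (6,1)}.
So G has 3 subgroups of order 2.

3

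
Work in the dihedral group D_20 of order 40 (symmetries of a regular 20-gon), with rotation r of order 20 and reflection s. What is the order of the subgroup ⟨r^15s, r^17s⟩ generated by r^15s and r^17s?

20

|⟨r^15s⟩| = 2 and |⟨r^17s⟩| = 2, so |H| is a multiple of lcm(2, 2) = 2 and divides |G| = 40.
Closing under the operation: H = {e, r^2, r^4, r^6, r^8, r^10, r^12, r^14, r^16, r^18, rs, r^3s, r^5s, r^7s, r^9s, r^11s, r^13s, r^15s, r^17s, r^19s}, so |H| = 20.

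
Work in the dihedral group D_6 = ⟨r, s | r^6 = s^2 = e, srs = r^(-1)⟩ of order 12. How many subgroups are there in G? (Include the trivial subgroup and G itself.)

16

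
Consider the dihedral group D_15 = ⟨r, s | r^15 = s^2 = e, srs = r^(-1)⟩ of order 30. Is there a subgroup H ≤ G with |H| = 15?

Yes

15 | 30. A subgroup of order 15 is {e, r, r^2, r^3, r^4, r^5, r^6, r^7, r^8, r^9, r^10, r^11, r^12, r^13, r^14}.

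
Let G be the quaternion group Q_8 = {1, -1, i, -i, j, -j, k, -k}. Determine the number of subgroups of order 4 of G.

3

|G| = 8 and 4 | 8, so subgroups of order 4 are possible by Lagrange.
The subgroups of order 4 are: {1, -1, i, -i}; {1, -1, j, -j}; {1, -1, k, -k}.
So G has 3 subgroups of order 4.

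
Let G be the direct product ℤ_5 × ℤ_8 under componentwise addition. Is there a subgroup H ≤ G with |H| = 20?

Yes

20 | 40. A subgroup of order 20 is {(0,0), (0,2), (0,4), (0,6), (1,0), (1,2), (1,4), (1,6), (2,0), (2,2), (2,4), (2,6), (3,0), (3,2), (3,4), (3,6), (4,0), (4,2), (4,4), (4,6)}.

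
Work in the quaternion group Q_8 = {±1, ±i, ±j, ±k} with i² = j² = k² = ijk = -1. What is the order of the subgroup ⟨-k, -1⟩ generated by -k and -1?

|⟨-k⟩| = 4 and |⟨-1⟩| = 2, so |H| is a multiple of lcm(4, 2) = 4 and divides |G| = 8.
Closing under the operation: H = {1, -1, k, -k}, so |H| = 4.

4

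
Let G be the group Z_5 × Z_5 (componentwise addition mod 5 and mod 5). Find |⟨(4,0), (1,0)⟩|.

|⟨(4,0)⟩| = 5 and |⟨(1,0)⟩| = 5, so |H| is a multiple of lcm(5, 5) = 5 and divides |G| = 25.
Closing under the operation: H = {(0,0), (1,0), (2,0), (3,0), (4,0)}, so |H| = 5.

5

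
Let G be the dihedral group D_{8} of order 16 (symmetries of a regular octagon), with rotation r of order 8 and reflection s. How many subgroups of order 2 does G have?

9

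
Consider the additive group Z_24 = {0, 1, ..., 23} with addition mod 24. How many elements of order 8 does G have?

In a cyclic group of order 24, the number of elements of order d (for d | 24) is φ(d).
φ(8) = 4.

4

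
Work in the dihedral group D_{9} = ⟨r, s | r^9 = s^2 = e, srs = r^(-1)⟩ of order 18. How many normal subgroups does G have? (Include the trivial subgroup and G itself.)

4

G has 16 subgroups. Checking conjugation-invariance by order — order 1: 1/1 normal; order 2: 0/9 normal; order 3: 1/1 normal; order 6: 0/3 normal; order 9: 1/1 normal; order 18: 1/1 normal.
Total normal subgroups: 4.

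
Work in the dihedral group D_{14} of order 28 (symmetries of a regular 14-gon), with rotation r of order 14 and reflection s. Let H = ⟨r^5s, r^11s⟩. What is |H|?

14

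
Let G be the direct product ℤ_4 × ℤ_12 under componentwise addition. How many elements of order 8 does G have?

An element (a,b) has order lcm(ord(a), ord(b)); count pairs with lcm equal to 8.
Enumerating gives 0 such elements.

0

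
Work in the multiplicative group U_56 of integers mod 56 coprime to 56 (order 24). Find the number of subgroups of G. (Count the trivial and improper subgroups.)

|G| = 24, so by Lagrange every subgroup order divides 24. Divisors: 1, 2, 3, 4, 6, 8, 12, 24.
Subgroups by order — order 1: 1; order 2: 7; order 3: 1; order 4: 7; order 6: 7; order 8: 1; order 12: 7; order 24: 1.
Total: 1 + 7 + 1 + 7 + 7 + 1 + 7 + 1 = 32.

32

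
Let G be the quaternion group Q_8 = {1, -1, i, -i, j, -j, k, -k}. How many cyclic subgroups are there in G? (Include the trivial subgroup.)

A cyclic subgroup of order d is generated by each of its φ(d) elements of order d, so the cyclic subgroups of order d number (#elements of order d)/φ(d).
Cyclic subgroups by order — order 1: 1; order 2: 1; order 4: 3.
Total: 5.

5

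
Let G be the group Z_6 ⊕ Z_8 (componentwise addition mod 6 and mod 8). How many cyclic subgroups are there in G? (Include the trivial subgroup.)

16

A cyclic subgroup of order d is generated by each of its φ(d) elements of order d, so the cyclic subgroups of order d number (#elements of order d)/φ(d).
Cyclic subgroups by order — order 1: 1; order 2: 3; order 3: 1; order 4: 2; order 6: 3; order 8: 2; order 12: 2; order 24: 2.
Total: 16.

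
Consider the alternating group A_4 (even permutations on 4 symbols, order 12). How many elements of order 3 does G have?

8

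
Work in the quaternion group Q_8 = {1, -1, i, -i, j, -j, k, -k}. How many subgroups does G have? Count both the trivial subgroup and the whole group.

6

|G| = 8, so by Lagrange every subgroup order divides 8. Divisors: 1, 2, 4, 8.
Subgroups by order — order 1: 1; order 2: 1; order 4: 3; order 8: 1.
Total: 1 + 1 + 3 + 1 = 6.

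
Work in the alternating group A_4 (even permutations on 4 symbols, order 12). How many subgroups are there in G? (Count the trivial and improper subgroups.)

|G| = 12, so by Lagrange every subgroup order divides 12. Divisors: 1, 2, 3, 4, 6, 12.
Subgroups by order — order 1: 1; order 2: 3; order 3: 4; order 4: 1; order 6: 0; order 12: 1.
Total: 1 + 3 + 4 + 1 + 0 + 1 = 10.

10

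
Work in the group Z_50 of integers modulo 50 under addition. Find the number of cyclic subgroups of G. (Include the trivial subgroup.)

Each element a generates a cyclic subgroup ⟨a⟩; distinct elements may generate the same one (a cyclic group of order d has φ(d) generators).
Cyclic subgroups by order — order 1: 1; order 2: 1; order 5: 1; order 10: 1; order 25: 1; order 50: 1.
Total: 6.

6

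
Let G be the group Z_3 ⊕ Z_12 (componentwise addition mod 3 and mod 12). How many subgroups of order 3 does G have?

4

|G| = 36 and 3 | 36, so subgroups of order 3 are possible by Lagrange.
The subgroups of order 3 are: {(0,0), (0,4), (0,8)}; {(0,0), (1,0), (2,0)}; {(0,0), (1,4), (2,8)}; {(0,0), (1,8), (2,4)}.
So G has 4 subgroups of order 3.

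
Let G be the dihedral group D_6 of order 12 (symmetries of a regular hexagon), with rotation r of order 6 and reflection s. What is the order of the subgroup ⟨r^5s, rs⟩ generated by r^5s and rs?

|⟨r^5s⟩| = 2 and |⟨rs⟩| = 2, so |H| is a multiple of lcm(2, 2) = 2 and divides |G| = 12.
Closing under the operation: H = {e, r^2, r^4, rs, r^3s, r^5s}, so |H| = 6.

6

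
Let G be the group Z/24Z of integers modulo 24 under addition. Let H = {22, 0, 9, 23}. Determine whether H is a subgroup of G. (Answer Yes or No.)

No

9 ∈ H but its inverse 15 ∉ H, so H is not a subgroup.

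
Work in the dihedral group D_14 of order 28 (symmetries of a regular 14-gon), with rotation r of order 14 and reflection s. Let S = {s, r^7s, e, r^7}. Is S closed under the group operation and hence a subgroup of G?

|S| = 4 divides |G| = 28, consistent with Lagrange.
S contains the identity, every element's inverse is in S, and S is closed under ·: it is a subgroup.

Yes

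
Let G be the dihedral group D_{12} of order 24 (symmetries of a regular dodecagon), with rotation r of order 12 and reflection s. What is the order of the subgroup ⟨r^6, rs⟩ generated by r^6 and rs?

|⟨r^6⟩| = 2 and |⟨rs⟩| = 2, so |H| is a multiple of lcm(2, 2) = 2 and divides |G| = 24.
Closing under the operation: H = {e, r^6, rs, r^7s}, so |H| = 4.

4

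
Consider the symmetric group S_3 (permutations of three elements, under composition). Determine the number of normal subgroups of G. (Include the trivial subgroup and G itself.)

G has 6 subgroups. Checking conjugation-invariance by order — order 1: 1/1 normal; order 2: 0/3 normal; order 3: 1/1 normal; order 6: 1/1 normal.
Total normal subgroups: 3.

3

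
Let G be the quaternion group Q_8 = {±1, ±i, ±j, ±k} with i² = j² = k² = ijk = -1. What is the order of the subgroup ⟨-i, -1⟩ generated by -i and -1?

4

|⟨-i⟩| = 4 and |⟨-1⟩| = 2, so |H| is a multiple of lcm(4, 2) = 4 and divides |G| = 8.
Closing under the operation: H = {1, -1, i, -i}, so |H| = 4.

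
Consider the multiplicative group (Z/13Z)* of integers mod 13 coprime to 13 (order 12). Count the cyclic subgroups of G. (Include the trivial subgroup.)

Group the elements of G by the cyclic subgroup they generate; each cyclic subgroup of order d accounts for φ(d) elements.
Cyclic subgroups by order — order 1: 1; order 2: 1; order 3: 1; order 4: 1; order 6: 1; order 12: 1.
Total: 6.

6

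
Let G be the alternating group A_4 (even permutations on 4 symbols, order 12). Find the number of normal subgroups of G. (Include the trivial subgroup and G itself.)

3

G has 10 subgroups. Checking conjugation-invariance by order — order 1: 1/1 normal; order 2: 0/3 normal; order 3: 0/4 normal; order 4: 1/1 normal; order 12: 1/1 normal.
Total normal subgroups: 3.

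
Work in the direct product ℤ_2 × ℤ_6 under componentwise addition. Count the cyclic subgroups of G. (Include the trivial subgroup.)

8

Each element a generates a cyclic subgroup ⟨a⟩; distinct elements may generate the same one (a cyclic group of order d has φ(d) generators).
Cyclic subgroups by order — order 1: 1; order 2: 3; order 3: 1; order 6: 3.
Total: 8.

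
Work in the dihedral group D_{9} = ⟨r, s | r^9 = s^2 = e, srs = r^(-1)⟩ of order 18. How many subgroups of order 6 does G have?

3

|G| = 18 and 6 | 18, so subgroups of order 6 are possible by Lagrange.
The subgroups of order 6 are: {e, r^3, r^6, r^2s, r^5s, r^8s}; {e, r^3, r^6, s, r^3s, r^6s}; {e, r^3, r^6, rs, r^4s, r^7s}.
So G has 3 subgroups of order 6.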